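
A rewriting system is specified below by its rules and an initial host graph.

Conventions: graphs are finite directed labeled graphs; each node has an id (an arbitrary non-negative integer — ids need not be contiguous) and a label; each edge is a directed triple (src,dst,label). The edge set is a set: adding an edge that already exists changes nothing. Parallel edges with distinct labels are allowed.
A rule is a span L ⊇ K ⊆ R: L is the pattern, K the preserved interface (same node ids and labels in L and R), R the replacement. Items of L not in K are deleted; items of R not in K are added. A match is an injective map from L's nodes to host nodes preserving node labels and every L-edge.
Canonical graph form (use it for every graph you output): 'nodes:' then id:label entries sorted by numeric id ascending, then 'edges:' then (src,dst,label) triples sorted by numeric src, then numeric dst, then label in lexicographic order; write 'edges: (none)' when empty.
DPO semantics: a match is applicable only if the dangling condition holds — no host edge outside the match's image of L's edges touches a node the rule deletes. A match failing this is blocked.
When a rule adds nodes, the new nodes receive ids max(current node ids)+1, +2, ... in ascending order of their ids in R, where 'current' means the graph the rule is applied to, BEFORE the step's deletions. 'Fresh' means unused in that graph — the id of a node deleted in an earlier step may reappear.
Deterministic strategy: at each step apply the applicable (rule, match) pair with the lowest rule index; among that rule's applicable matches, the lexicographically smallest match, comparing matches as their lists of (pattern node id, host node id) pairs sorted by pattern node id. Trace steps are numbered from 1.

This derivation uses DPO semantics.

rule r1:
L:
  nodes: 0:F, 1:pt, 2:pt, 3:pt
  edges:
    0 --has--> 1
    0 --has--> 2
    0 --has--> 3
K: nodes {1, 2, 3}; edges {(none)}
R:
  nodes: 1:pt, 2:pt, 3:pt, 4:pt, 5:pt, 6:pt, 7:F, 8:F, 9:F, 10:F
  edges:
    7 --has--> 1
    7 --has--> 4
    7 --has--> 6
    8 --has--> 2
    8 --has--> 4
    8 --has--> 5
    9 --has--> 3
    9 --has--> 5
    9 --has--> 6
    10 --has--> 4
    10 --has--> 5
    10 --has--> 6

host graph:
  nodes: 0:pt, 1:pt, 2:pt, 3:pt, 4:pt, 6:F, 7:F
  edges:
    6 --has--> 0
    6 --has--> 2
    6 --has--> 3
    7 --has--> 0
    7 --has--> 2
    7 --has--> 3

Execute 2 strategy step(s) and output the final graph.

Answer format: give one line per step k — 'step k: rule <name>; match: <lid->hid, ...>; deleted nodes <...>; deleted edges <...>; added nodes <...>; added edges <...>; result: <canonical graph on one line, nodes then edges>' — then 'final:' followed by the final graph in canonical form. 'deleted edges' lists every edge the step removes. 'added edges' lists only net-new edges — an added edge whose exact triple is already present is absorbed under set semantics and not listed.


step 1: rule r1; match: 0->6, 1->0, 2->2, 3->3; deleted nodes 6; deleted edges (6,0,has); (6,2,has); (6,3,has); added nodes 8, 9, 10, 11, 12, 13, 14; added edges (11,0,has); (11,8,has); (11,10,has); (12,2,has); (12,8,has); (12,9,has); (13,3,has); (13,9,has); (13,10,has); (14,8,has); (14,9,has); (14,10,has); result: nodes: 0:pt, 1:pt, 2:pt, 3:pt, 4:pt, 7:F, 8:pt, 9:pt, 10:pt, 11:F, 12:F, 13:F, 14:F edges: (7,0,has); (7,2,has); (7,3,has); (11,0,has); (11,8,has); (11,10,has); (12,2,has); (12,8,has); (12,9,has); (13,3,has); (13,9,has); (13,10,has); (14,8,has); (14,9,has); (14,10,has)
step 2: rule r1; match: 0->7, 1->0, 2->2, 3->3; deleted nodes 7; deleted edges (7,0,has); (7,2,has); (7,3,has); added nodes 15, 16, 17, 18, 19, 20, 21; added edges (18,0,has); (18,15,has); (18,17,has); (19,2,has); (19,15,has); (19,16,has); (20,3,has); (20,16,has); (20,17,has); (21,15,has); (21,16,has); (21,17,has); result: nodes: 0:pt, 1:pt, 2:pt, 3:pt, 4:pt, 8:pt, 9:pt, 10:pt, 11:F, 12:F, 13:F, 14:F, 15:pt, 16:pt, 17:pt, 18:F, 19:F, 20:F, 21:F edges: (11,0,has); (11,8,has); (11,10,has); (12,2,has); (12,8,has); (12,9,has); (13,3,has); (13,9,has); (13,10,has); (14,8,has); (14,9,has); (14,10,has); (18,0,has); (18,15,has); (18,17,has); (19,2,has); (19,15,has); (19,16,has); (20,3,has); (20,16,has); (20,17,has); (21,15,has); (21,16,has); (21,17,has)
final:
nodes: 0:pt, 1:pt, 2:pt, 3:pt, 4:pt, 8:pt, 9:pt, 10:pt, 11:F, 12:F, 13:F, 14:F, 15:pt, 16:pt, 17:pt, 18:F, 19:F, 20:F, 21:F
edges: (11,0,has); (11,8,has); (11,10,has); (12,2,has); (12,8,has); (12,9,has); (13,3,has); (13,9,has); (13,10,has); (14,8,has); (14,9,has); (14,10,has); (18,0,has); (18,15,has); (18,17,has); (19,2,has); (19,15,has); (19,16,has); (20,3,has); (20,16,has); (20,17,has); (21,15,has); (21,16,has); (21,17,has)


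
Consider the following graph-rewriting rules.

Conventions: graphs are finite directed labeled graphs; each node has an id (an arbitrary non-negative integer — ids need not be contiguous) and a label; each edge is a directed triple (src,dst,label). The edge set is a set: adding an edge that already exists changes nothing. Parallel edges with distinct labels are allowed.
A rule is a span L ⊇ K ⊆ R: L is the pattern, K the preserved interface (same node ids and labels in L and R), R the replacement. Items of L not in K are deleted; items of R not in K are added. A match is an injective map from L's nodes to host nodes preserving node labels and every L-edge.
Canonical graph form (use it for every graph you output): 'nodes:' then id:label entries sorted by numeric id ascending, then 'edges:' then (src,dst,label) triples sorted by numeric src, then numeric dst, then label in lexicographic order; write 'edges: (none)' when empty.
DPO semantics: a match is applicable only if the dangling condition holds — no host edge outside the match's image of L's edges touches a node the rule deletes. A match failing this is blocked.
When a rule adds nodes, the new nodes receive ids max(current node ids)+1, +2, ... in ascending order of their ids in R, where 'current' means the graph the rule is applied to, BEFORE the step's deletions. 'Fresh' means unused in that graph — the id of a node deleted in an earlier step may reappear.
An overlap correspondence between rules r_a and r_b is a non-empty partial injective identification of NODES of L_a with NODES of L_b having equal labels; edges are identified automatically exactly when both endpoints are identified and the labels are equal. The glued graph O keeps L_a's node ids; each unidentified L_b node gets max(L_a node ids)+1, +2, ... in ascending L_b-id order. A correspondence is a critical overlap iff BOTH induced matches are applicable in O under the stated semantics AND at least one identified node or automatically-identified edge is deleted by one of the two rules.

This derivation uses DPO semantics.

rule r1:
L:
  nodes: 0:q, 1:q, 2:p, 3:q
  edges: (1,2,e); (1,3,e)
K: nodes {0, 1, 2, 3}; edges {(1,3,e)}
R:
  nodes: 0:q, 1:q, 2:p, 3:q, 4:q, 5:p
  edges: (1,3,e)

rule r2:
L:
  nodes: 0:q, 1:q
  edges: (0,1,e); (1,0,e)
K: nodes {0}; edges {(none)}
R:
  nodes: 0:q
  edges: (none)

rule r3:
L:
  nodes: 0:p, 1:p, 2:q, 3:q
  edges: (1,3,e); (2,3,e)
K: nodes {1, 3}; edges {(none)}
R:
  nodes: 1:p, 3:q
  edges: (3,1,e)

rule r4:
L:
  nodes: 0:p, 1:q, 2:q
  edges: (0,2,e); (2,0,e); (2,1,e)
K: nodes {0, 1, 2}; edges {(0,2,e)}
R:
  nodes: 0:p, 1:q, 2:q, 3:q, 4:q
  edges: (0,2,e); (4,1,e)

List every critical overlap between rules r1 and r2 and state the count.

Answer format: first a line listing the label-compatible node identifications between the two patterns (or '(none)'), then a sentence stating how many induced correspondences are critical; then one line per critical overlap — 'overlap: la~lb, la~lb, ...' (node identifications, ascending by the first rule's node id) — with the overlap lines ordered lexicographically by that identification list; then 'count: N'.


label-compatible node identifications between L(r1) and L(r2): 0~0, 0~1, 1~0, 1~1, 3~0, 3~1
4 of the induced correspondences are critical overlaps of r1 and r2.
overlap: 0~1
overlap: 0~1, 1~0
overlap: 0~1, 3~0
overlap: 1~0, 3~1
count: 4


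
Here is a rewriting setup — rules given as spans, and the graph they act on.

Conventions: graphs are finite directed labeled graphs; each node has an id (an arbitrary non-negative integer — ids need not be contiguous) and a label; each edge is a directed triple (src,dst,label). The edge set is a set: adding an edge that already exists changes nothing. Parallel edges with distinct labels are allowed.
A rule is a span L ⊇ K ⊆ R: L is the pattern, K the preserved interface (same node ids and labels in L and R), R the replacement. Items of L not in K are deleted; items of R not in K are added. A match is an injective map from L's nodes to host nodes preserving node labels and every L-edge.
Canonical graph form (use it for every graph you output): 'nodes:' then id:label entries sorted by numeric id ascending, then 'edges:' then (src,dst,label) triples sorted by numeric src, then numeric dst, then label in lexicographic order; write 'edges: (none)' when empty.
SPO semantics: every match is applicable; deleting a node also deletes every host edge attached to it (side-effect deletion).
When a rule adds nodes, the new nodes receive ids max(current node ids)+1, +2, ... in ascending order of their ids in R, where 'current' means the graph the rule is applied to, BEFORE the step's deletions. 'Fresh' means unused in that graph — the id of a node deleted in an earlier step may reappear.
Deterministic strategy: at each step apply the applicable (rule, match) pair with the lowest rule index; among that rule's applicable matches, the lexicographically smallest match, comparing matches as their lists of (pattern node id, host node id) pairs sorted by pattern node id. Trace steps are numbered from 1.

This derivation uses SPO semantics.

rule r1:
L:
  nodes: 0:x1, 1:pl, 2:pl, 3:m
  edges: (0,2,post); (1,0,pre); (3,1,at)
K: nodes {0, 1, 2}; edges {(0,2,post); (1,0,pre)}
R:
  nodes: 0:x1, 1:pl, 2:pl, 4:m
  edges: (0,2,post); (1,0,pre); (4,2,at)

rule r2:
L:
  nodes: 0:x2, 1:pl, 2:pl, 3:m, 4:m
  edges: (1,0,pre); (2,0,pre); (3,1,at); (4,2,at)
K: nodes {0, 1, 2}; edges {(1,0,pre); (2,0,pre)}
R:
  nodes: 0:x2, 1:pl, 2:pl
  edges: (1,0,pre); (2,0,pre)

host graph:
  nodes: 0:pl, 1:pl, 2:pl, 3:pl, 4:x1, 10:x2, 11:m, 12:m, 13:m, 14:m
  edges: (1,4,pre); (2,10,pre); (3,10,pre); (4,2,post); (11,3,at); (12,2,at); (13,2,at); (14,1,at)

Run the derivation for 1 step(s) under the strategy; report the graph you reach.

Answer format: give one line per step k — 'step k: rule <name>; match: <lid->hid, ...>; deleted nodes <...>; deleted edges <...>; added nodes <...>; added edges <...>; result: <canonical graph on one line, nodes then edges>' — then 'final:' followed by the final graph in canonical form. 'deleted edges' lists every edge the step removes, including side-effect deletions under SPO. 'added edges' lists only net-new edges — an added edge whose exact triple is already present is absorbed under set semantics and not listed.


step 1: rule r1; match: 0->4, 1->1, 2->2, 3->14; deleted nodes 14; deleted edges (14,1,at); added nodes 15; added edges (15,2,at); result: nodes: 0:pl, 1:pl, 2:pl, 3:pl, 4:x1, 10:x2, 11:m, 12:m, 13:m, 15:m edges: (1,4,pre); (2,10,pre); (3,10,pre); (4,2,post); (11,3,at); (12,2,at); (13,2,at); (15,2,at)
final:
nodes: 0:pl, 1:pl, 2:pl, 3:pl, 4:x1, 10:x2, 11:m, 12:m, 13:m, 15:m
edges: (1,4,pre); (2,10,pre); (3,10,pre); (4,2,post); (11,3,at); (12,2,at); (13,2,at); (15,2,at)


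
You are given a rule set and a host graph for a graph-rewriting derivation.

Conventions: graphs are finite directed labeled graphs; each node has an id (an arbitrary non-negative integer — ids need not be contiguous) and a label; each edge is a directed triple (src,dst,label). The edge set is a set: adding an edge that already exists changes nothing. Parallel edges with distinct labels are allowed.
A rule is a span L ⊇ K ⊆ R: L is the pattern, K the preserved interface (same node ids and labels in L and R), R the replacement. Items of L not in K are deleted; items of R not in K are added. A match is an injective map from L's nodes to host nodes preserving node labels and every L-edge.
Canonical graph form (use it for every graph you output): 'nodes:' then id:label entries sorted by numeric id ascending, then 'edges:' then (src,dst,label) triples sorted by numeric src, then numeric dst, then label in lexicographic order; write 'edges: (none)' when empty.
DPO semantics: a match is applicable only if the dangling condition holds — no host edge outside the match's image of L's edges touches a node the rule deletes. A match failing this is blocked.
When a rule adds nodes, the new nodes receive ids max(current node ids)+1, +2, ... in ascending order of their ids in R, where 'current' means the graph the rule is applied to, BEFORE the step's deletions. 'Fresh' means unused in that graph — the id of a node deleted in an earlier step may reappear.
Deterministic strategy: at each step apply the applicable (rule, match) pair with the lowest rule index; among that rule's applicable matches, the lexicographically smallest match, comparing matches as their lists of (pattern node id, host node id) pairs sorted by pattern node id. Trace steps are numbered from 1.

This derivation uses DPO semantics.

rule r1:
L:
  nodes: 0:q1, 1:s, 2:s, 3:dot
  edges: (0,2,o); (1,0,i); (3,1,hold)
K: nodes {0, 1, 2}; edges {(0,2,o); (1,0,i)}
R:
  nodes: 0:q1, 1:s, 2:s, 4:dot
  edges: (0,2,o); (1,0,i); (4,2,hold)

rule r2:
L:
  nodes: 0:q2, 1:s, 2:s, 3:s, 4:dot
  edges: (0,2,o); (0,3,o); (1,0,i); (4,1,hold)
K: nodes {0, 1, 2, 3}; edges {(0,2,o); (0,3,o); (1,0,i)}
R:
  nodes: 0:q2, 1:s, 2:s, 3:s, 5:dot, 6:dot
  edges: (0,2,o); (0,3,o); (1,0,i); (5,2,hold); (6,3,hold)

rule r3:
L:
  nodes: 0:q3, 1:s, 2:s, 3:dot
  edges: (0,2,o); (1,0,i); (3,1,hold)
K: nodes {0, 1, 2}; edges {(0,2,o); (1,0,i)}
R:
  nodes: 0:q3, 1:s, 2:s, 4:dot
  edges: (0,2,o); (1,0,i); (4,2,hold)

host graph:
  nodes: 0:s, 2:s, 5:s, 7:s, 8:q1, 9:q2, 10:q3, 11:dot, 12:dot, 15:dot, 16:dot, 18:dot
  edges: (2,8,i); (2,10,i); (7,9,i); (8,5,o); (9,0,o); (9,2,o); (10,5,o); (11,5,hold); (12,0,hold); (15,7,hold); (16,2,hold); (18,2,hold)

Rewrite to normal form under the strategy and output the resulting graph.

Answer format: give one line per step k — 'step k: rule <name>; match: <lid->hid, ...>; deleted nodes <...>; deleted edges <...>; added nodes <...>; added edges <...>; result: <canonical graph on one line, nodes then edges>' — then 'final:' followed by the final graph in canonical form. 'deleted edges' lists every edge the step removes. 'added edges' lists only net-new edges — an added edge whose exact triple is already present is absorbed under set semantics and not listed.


step 1: rule r1; match: 0->8, 1->2, 2->5, 3->16; deleted nodes 16; deleted edges (16,2,hold); added nodes 19; added edges (19,5,hold); result: nodes: 0:s, 2:s, 5:s, 7:s, 8:q1, 9:q2, 10:q3, 11:dot, 12:dot, 15:dot, 18:dot, 19:dot edges: (2,8,i); (2,10,i); (7,9,i); (8,5,o); (9,0,o); (9,2,o); (10,5,o); (11,5,hold); (12,0,hold); (15,7,hold); (18,2,hold); (19,5,hold)
step 2: rule r1; match: 0->8, 1->2, 2->5, 3->18; deleted nodes 18; deleted edges (18,2,hold); added nodes 20; added edges (20,5,hold); result: nodes: 0:s, 2:s, 5:s, 7:s, 8:q1, 9:q2, 10:q3, 11:dot, 12:dot, 15:dot, 19:dot, 20:dot edges: (2,8,i); (2,10,i); (7,9,i); (8,5,o); (9,0,o); (9,2,o); (10,5,o); (11,5,hold); (12,0,hold); (15,7,hold); (19,5,hold); (20,5,hold)
step 3: rule r2; match: 0->9, 1->7, 2->0, 3->2, 4->15; deleted nodes 15; deleted edges (15,7,hold); added nodes 21, 22; added edges (21,0,hold); (22,2,hold); result: nodes: 0:s, 2:s, 5:s, 7:s, 8:q1, 9:q2, 10:q3, 11:dot, 12:dot, 19:dot, 20:dot, 21:dot, 22:dot edges: (2,8,i); (2,10,i); (7,9,i); (8,5,o); (9,0,o); (9,2,o); (10,5,o); (11,5,hold); (12,0,hold); (19,5,hold); (20,5,hold); (21,0,hold); (22,2,hold)
step 4: rule r1; match: 0->8, 1->2, 2->5, 3->22; deleted nodes 22; deleted edges (22,2,hold); added nodes 23; added edges (23,5,hold); result: nodes: 0:s, 2:s, 5:s, 7:s, 8:q1, 9:q2, 10:q3, 11:dot, 12:dot, 19:dot, 20:dot, 21:dot, 23:dot edges: (2,8,i); (2,10,i); (7,9,i); (8,5,o); (9,0,o); (9,2,o); (10,5,o); (11,5,hold); (12,0,hold); (19,5,hold); (20,5,hold); (21,0,hold); (23,5,hold)
final:
nodes: 0:s, 2:s, 5:s, 7:s, 8:q1, 9:q2, 10:q3, 11:dot, 12:dot, 19:dot, 20:dot, 21:dot, 23:dot
edges: (2,8,i); (2,10,i); (7,9,i); (8,5,o); (9,0,o); (9,2,o); (10,5,o); (11,5,hold); (12,0,hold); (19,5,hold); (20,5,hold); (21,0,hold); (23,5,hold)


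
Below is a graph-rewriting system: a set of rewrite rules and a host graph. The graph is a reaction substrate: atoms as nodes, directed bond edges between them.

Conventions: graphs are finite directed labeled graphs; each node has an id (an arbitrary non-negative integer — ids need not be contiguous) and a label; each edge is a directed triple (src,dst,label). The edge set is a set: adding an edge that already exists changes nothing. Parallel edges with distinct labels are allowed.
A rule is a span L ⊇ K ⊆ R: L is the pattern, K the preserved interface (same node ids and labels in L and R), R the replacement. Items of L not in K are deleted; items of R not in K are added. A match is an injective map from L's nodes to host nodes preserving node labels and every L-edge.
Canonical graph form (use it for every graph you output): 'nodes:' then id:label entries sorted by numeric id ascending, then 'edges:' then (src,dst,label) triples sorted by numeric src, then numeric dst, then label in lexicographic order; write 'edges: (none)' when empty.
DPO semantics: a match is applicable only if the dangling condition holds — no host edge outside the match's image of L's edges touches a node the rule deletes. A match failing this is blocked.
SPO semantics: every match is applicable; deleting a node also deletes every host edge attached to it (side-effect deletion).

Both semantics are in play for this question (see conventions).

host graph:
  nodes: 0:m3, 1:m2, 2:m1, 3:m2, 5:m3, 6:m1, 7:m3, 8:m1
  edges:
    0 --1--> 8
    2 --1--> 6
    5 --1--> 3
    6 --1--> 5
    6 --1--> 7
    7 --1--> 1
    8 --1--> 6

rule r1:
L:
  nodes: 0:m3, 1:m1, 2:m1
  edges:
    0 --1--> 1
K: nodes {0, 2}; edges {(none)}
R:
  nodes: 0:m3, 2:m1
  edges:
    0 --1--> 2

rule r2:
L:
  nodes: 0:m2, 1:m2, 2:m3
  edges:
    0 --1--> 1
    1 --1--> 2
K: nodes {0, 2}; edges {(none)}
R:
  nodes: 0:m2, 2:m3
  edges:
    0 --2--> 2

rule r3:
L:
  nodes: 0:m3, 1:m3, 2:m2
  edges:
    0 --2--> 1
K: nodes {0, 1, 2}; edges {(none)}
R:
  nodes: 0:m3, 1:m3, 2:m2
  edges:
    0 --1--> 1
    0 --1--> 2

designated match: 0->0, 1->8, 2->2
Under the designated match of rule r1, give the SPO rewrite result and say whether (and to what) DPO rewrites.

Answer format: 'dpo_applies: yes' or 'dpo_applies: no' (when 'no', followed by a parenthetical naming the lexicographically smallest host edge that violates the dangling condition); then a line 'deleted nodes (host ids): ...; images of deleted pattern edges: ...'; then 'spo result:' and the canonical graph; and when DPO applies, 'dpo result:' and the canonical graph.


dpo_applies: no
(the rule deletes node 8, which keeps host edge (8,6,1) outside the match image — the dangling condition fails, DPO blocks; SPO proceeds and side-deletes such edges)
deleted nodes (host ids): 8; images of deleted pattern edges: (0,8,1)
spo result:
nodes: 0:m3, 1:m2, 2:m1, 3:m2, 5:m3, 6:m1, 7:m3
edges: (0,2,1); (2,6,1); (5,3,1); (6,5,1); (6,7,1); (7,1,1)


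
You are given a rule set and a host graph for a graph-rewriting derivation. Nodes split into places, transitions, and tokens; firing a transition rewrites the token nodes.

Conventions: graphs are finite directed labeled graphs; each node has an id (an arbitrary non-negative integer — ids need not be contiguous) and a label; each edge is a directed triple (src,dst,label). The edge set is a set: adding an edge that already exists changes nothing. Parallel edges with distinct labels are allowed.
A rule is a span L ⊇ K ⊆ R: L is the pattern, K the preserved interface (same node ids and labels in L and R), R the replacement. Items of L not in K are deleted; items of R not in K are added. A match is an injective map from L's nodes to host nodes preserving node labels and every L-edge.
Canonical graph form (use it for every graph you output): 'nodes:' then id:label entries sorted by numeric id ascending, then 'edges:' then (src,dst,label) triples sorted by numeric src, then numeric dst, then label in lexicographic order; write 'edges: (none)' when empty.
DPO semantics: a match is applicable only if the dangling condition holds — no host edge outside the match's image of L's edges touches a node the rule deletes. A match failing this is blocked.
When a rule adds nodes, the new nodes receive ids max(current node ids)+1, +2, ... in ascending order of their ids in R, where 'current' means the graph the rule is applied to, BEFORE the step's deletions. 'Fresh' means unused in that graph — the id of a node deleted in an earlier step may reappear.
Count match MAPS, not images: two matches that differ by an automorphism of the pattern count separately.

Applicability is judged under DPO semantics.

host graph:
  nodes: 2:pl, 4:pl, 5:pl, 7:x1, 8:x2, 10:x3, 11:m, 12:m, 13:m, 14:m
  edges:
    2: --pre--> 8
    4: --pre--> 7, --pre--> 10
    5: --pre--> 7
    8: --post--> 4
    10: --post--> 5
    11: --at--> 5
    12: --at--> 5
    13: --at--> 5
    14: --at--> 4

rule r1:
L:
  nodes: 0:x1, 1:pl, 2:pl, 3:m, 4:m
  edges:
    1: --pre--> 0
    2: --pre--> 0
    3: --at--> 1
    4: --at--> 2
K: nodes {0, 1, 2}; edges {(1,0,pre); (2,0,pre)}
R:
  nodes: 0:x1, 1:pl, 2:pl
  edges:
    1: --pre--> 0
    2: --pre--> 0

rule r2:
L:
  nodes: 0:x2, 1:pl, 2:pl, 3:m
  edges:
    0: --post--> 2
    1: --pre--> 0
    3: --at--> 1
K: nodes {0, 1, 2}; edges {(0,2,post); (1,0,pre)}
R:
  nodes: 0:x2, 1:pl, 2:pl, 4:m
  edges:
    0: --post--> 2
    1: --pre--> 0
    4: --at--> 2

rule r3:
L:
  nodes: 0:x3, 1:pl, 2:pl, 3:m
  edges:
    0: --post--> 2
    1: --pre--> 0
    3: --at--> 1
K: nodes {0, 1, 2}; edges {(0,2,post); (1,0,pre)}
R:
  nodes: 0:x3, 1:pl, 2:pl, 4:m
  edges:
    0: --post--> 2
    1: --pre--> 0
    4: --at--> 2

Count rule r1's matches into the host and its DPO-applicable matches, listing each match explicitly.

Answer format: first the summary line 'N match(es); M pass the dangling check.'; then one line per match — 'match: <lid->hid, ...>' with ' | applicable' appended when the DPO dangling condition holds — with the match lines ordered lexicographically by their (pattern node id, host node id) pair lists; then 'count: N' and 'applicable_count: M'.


6 match(es); 6 pass the dangling check.
match: 0->7, 1->4, 2->5, 3->14, 4->11 | applicable
match: 0->7, 1->4, 2->5, 3->14, 4->12 | applicable
match: 0->7, 1->4, 2->5, 3->14, 4->13 | applicable
match: 0->7, 1->5, 2->4, 3->11, 4->14 | applicable
match: 0->7, 1->5, 2->4, 3->12, 4->14 | applicable
match: 0->7, 1->5, 2->4, 3->13, 4->14 | applicable
count: 6
applicable_count: 6


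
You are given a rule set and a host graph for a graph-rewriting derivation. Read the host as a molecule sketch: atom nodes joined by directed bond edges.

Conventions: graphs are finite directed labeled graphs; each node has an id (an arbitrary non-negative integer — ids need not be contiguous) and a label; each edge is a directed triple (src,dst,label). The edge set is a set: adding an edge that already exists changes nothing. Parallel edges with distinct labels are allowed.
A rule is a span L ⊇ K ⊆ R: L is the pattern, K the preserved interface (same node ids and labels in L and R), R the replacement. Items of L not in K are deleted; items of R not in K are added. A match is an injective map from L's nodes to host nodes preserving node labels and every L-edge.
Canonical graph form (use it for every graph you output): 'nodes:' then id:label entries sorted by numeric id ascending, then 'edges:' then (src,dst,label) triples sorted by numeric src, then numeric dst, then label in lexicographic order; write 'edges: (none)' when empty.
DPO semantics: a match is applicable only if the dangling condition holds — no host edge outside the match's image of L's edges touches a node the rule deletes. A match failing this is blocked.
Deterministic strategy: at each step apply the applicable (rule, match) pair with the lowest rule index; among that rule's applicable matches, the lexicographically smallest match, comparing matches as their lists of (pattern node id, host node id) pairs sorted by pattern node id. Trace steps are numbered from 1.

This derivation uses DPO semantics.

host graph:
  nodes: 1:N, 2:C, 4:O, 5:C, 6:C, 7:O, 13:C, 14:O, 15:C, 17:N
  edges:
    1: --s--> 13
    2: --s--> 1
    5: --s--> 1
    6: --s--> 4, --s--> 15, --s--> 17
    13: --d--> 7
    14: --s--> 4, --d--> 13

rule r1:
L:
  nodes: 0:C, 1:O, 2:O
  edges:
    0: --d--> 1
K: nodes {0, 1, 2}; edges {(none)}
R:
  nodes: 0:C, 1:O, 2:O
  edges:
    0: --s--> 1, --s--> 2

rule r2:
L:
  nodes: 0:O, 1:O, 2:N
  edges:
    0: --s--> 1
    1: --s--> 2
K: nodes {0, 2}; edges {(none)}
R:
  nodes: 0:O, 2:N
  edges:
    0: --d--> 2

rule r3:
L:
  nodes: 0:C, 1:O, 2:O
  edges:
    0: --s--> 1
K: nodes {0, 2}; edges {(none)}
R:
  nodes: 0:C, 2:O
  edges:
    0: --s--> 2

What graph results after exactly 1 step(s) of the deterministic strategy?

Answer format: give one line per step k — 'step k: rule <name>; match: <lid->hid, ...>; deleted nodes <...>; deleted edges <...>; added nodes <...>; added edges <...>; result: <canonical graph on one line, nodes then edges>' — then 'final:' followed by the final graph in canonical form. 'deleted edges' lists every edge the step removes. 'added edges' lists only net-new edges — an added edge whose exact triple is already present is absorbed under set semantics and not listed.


step 1: rule r1; match: 0->13, 1->7, 2->4; deleted nodes (none); deleted edges (13,7,d); added nodes (none); added edges (13,4,s); (13,7,s); result: nodes: 1:N, 2:C, 4:O, 5:C, 6:C, 7:O, 13:C, 14:O, 15:C, 17:N edges: (1,13,s); (2,1,s); (5,1,s); (6,4,s); (6,15,s); (6,17,s); (13,4,s); (13,7,s); (14,4,s); (14,13,d)
final:
nodes: 1:N, 2:C, 4:O, 5:C, 6:C, 7:O, 13:C, 14:O, 15:C, 17:N
edges: (1,13,s); (2,1,s); (5,1,s); (6,4,s); (6,15,s); (6,17,s); (13,4,s); (13,7,s); (14,4,s); (14,13,d)


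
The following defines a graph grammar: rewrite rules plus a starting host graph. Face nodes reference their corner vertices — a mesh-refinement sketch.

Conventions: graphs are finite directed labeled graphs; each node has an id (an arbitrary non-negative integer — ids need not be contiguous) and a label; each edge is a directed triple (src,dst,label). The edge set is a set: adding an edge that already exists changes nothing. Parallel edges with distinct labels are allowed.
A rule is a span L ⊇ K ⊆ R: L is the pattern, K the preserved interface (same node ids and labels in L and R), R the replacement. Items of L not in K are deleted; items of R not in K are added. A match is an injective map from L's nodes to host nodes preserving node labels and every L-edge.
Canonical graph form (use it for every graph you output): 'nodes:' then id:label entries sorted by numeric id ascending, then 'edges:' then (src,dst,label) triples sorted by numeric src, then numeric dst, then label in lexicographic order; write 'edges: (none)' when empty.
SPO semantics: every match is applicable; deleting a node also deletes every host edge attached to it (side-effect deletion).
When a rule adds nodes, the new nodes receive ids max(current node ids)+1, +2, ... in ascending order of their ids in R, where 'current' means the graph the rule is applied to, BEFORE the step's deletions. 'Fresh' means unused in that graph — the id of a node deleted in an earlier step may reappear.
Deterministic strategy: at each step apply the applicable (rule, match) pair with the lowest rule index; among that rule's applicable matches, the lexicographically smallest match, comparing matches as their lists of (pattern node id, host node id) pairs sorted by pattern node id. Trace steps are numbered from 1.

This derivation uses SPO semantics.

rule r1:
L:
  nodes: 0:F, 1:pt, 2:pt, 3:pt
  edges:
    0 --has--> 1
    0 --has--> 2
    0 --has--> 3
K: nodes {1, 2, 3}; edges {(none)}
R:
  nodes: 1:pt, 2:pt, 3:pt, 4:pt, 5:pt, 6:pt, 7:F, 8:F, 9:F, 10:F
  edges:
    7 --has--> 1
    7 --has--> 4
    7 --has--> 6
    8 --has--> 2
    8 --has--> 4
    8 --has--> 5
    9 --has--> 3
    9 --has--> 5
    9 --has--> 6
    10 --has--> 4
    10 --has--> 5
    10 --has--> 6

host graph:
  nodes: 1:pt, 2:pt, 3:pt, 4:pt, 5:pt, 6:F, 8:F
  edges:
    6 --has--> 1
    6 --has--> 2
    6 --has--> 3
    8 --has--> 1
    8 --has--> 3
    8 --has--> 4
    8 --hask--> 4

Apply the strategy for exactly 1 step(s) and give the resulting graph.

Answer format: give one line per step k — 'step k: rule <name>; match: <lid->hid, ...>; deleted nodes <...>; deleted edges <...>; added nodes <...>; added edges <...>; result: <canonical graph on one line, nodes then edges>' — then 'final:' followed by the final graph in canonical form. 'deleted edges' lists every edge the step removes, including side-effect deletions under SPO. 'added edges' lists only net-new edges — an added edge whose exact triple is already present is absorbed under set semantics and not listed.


step 1: rule r1; match: 0->6, 1->1, 2->2, 3->3; deleted nodes 6; deleted edges (6,1,has); (6,2,has); (6,3,has); added nodes 9, 10, 11, 12, 13, 14, 15; added edges (12,1,has); (12,9,has); (12,11,has); (13,2,has); (13,9,has); (13,10,has); (14,3,has); (14,10,has); (14,11,has); (15,9,has); (15,10,has); (15,11,has); result: nodes: 1:pt, 2:pt, 3:pt, 4:pt, 5:pt, 8:F, 9:pt, 10:pt, 11:pt, 12:F, 13:F, 14:F, 15:F edges: (8,1,has); (8,3,has); (8,4,has); (8,4,hask); (12,1,has); (12,9,has); (12,11,has); (13,2,has); (13,9,has); (13,10,has); (14,3,has); (14,10,has); (14,11,has); (15,9,has); (15,10,has); (15,11,has)
final:
nodes: 1:pt, 2:pt, 3:pt, 4:pt, 5:pt, 8:F, 9:pt, 10:pt, 11:pt, 12:F, 13:F, 14:F, 15:F
edges: (8,1,has); (8,3,has); (8,4,has); (8,4,hask); (12,1,has); (12,9,has); (12,11,has); (13,2,has); (13,9,has); (13,10,has); (14,3,has); (14,10,has); (14,11,has); (15,9,has); (15,10,has); (15,11,has)


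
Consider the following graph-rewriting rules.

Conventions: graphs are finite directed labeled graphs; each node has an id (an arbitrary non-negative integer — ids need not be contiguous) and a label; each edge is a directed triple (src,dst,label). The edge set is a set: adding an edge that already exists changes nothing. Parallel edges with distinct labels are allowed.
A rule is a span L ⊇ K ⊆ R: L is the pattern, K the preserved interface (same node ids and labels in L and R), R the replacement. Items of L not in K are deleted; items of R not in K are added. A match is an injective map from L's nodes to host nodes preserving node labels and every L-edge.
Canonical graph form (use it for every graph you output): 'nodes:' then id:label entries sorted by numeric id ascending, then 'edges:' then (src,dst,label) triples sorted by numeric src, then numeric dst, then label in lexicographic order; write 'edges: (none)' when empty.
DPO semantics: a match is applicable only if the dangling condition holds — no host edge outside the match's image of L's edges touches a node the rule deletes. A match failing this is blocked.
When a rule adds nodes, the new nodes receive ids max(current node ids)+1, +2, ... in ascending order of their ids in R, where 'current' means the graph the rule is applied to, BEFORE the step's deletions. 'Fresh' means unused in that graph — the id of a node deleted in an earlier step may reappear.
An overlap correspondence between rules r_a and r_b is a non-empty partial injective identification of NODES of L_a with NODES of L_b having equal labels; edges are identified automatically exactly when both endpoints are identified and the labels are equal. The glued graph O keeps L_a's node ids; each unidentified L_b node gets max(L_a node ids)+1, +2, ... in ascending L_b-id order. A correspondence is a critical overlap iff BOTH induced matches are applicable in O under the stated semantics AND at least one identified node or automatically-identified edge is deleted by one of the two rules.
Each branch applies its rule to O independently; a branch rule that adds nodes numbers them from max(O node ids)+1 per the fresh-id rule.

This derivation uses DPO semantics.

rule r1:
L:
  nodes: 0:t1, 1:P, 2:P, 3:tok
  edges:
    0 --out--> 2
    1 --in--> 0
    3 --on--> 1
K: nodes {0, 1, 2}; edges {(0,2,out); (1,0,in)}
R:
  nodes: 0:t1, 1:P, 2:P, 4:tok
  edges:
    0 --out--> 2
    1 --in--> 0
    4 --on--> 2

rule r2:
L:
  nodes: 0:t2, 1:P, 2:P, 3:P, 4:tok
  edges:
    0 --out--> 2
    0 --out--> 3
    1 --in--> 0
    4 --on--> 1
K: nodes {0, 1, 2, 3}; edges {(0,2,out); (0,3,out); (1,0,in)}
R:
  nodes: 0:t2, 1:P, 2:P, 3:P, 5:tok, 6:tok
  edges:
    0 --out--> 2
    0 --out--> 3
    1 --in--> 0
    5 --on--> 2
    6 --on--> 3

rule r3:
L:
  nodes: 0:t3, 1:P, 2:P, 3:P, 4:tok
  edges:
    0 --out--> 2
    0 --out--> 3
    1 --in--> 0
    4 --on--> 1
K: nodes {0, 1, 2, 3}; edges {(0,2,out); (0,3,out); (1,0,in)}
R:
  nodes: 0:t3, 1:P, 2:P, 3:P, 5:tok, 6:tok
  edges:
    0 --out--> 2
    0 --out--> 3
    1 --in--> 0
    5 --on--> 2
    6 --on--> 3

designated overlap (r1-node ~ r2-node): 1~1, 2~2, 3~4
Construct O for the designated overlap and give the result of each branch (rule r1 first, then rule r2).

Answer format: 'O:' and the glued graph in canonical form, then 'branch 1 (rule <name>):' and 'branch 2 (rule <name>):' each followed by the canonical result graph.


O:
nodes: 0:t1, 1:P, 2:P, 3:tok, 4:t2, 5:P
edges: (0,2,out); (1,0,in); (1,4,in); (3,1,on); (4,2,out); (4,5,out)
branch 1 (rule r1):
nodes: 0:t1, 1:P, 2:P, 4:t2, 5:P, 6:tok
edges: (0,2,out); (1,0,in); (1,4,in); (4,2,out); (4,5,out); (6,2,on)
branch 2 (rule r2):
nodes: 0:t1, 1:P, 2:P, 4:t2, 5:P, 6:tok, 7:tok
edges: (0,2,out); (1,0,in); (1,4,in); (4,2,out); (4,5,out); (6,2,on); (7,5,on)


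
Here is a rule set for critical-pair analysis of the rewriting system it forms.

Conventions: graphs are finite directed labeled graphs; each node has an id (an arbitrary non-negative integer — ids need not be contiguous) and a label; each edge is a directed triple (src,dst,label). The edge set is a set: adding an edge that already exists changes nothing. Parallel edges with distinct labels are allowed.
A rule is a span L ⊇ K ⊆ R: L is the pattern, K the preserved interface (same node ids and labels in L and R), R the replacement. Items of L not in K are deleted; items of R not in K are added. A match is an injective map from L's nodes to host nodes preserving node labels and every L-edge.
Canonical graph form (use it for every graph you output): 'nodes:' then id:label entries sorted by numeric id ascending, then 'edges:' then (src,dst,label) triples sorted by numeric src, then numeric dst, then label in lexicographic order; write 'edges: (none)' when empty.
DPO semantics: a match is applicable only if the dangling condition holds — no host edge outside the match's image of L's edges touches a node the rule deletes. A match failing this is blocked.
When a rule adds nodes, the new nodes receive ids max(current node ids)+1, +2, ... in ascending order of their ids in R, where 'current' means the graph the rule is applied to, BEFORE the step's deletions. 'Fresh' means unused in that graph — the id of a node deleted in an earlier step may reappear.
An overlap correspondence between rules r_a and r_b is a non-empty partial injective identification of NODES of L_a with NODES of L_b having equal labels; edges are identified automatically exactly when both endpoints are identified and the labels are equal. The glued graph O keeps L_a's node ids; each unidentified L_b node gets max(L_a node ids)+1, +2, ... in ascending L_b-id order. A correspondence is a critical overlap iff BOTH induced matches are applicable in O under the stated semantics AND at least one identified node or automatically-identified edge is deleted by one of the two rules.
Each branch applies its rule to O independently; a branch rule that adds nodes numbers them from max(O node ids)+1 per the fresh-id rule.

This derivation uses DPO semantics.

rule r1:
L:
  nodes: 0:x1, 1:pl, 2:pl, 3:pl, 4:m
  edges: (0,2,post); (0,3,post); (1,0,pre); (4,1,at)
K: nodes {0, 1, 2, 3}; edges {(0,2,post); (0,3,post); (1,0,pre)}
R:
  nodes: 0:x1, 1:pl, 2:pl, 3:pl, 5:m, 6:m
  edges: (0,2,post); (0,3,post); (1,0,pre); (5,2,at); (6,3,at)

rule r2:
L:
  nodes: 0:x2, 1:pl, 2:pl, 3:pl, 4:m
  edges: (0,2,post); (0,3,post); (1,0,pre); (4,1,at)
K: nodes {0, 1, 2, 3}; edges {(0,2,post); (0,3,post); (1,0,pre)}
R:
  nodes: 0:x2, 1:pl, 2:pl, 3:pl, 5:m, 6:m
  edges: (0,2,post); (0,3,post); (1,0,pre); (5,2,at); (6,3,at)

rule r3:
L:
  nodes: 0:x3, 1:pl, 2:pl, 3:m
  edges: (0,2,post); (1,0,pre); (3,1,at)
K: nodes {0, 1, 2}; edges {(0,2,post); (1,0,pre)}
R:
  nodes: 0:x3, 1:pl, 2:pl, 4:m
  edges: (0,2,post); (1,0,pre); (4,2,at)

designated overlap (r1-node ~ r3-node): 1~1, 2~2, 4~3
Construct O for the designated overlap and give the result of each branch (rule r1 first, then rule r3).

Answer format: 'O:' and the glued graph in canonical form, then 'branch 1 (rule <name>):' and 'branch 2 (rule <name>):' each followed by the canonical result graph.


O:
nodes: 0:x1, 1:pl, 2:pl, 3:pl, 4:m, 5:x3
edges: (0,2,post); (0,3,post); (1,0,pre); (1,5,pre); (4,1,at); (5,2,post)
branch 1 (rule r1):
nodes: 0:x1, 1:pl, 2:pl, 3:pl, 5:x3, 6:m, 7:m
edges: (0,2,post); (0,3,post); (1,0,pre); (1,5,pre); (5,2,post); (6,2,at); (7,3,at)
branch 2 (rule r3):
nodes: 0:x1, 1:pl, 2:pl, 3:pl, 5:x3, 6:m
edges: (0,2,post); (0,3,post); (1,0,pre); (1,5,pre); (5,2,post); (6,2,at)


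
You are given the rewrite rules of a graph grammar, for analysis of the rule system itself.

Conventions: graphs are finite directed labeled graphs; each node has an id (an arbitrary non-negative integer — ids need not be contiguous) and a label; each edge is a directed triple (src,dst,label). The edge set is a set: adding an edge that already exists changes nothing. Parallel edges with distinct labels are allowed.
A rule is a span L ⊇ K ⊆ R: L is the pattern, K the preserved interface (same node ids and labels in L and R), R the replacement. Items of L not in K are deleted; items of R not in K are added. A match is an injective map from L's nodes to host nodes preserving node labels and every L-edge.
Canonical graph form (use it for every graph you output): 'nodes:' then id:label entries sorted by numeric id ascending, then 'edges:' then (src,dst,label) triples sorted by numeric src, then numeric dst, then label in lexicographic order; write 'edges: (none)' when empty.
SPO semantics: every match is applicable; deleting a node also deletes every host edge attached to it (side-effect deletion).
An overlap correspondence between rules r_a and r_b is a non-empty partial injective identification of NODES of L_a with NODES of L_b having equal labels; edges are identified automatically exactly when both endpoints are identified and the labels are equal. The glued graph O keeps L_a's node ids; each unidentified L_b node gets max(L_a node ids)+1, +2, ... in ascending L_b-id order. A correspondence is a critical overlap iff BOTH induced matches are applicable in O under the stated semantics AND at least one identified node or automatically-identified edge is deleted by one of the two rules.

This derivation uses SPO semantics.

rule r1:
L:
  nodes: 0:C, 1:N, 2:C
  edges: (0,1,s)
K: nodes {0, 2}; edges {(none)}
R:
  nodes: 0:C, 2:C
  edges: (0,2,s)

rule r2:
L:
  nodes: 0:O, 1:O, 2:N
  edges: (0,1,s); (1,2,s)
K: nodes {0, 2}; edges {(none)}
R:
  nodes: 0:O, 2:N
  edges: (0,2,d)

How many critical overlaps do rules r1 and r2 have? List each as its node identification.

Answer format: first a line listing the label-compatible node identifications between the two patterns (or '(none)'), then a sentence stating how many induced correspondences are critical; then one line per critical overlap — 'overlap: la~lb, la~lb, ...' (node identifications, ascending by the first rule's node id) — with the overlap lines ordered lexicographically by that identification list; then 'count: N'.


label-compatible node identifications between L(r1) and L(r2): 1~2
1 of the induced correspondences is a critical overlap of r1 and r2.
overlap: 1~2
count: 1


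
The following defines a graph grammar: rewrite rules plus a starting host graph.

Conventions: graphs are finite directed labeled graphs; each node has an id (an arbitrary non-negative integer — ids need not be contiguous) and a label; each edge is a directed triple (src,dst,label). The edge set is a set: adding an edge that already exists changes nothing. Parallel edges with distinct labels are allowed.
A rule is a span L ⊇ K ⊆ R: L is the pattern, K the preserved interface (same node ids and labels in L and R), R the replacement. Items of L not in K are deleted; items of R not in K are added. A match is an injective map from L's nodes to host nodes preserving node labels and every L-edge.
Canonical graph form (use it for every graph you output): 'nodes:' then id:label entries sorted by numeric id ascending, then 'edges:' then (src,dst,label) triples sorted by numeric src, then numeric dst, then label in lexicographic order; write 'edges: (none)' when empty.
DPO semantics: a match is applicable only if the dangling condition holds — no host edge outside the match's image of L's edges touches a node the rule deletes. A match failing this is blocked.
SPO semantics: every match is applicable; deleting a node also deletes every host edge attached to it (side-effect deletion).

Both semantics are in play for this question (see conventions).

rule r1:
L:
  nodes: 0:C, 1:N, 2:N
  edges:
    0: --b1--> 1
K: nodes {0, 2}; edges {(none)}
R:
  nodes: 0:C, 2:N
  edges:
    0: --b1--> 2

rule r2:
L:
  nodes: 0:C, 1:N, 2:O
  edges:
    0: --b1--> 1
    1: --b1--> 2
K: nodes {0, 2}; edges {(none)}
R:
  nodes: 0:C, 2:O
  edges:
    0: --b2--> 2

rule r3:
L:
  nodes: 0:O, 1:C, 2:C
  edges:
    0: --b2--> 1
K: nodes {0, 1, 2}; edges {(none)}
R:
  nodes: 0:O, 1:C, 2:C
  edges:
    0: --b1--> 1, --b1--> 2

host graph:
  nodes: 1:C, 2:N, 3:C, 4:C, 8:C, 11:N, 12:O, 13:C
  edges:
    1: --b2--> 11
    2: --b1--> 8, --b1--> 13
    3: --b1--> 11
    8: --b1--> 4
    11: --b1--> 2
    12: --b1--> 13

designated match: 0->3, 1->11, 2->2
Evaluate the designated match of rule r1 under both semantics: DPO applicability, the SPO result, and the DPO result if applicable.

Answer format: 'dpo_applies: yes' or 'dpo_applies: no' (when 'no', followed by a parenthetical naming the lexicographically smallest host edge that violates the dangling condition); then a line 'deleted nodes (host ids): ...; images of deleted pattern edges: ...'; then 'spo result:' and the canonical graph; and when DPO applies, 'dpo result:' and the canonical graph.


dpo_applies: no
(the rule deletes node 11, which keeps host edge (1,11,b2) outside the match image — the dangling condition fails, DPO blocks; SPO proceeds and side-deletes such edges)
deleted nodes (host ids): 11; images of deleted pattern edges: (3,11,b1)
spo result:
nodes: 1:C, 2:N, 3:C, 4:C, 8:C, 12:O, 13:C
edges: (2,8,b1); (2,13,b1); (3,2,b1); (8,4,b1); (12,13,b1)
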